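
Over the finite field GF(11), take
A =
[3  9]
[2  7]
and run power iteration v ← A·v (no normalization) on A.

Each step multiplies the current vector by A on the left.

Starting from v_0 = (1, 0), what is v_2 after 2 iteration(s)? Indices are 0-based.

v_0 = (1, 0).
v_1 = A·v_0 = (3, 2).
v_2 = A·v_1 = (5, 9).

v_2 = (5, 9)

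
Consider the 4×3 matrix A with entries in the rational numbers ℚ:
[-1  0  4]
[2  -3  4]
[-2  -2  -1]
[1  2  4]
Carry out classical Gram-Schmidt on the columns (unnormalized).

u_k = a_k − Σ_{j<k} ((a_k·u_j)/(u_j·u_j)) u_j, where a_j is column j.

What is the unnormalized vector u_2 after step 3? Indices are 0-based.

u_2 = (5, 28/17, 13/17, 55/17)

Step 1: u_0 = a_0 = (-1, 2, -2, 1).
Step 2: u_1 = a_1 − (0)·u_0 = (0, -3, -2, 2).
Step 3: u_2 = a_2 − (1)·u_0 − (-2/17)·u_1 = (5, 28/17, 13/17, 55/17).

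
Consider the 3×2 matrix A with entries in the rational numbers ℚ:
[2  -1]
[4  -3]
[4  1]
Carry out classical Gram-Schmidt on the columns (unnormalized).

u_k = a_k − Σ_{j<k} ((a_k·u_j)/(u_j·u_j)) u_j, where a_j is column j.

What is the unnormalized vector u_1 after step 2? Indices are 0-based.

Step 1: u_0 = a_0 = (2, 4, 4).
Step 2: u_1 = a_1 − (-5/18)·u_0 = (-4/9, -17/9, 19/9).

u_1 = (-4/9, -17/9, 19/9)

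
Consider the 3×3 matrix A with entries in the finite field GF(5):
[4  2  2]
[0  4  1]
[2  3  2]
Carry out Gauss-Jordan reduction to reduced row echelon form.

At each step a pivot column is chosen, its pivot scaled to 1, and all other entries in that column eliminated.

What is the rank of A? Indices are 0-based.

pivot(0,0)=4: scale R0 → (1, 3, 3)
  clear (2,0): R2 −= (2)R0 → (0, 2, 1)
pivot(1,1)=4: scale R1 → (0, 1, 4)
  clear (0,1): R0 −= (3)R1 → (1, 0, 1)
  clear (2,1): R2 −= (2)R1 → (0, 0, 3)
pivot(2,2)=3: scale R2 → (0, 0, 1)
  clear (0,2): R0 −= (1)R2 → (1, 0, 0)
  clear (1,2): R1 −= (4)R2 → (0, 1, 0)

rank = 3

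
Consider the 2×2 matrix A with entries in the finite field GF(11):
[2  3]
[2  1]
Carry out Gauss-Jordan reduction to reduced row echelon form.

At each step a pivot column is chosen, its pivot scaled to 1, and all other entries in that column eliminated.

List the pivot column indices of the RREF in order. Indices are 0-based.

pivot columns: 0, 1

pivot(0,0)=2: scale R0 → (1, 7)
  clear (1,0): R1 −= (2)R0 → (0, 9)
pivot(1,1)=9: scale R1 → (0, 1)
  clear (0,1): R0 −= (7)R1 → (1, 0)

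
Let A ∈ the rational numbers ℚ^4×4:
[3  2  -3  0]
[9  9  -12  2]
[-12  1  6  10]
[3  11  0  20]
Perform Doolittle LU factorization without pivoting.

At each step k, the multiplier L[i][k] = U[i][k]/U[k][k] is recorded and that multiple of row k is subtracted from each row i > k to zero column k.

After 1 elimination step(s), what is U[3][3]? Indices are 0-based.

Step 1: pivot at (0,0) is 3.
  row1 ← row1 − (3)·row0  ⇒  L[1][0]=3, U row1=(0, 3, -3, 2)
  row2 ← row2 − (-4)·row0  ⇒  L[2][0]=-4, U row2=(0, 9, -6, 10)
  row3 ← row3 − (1)·row0  ⇒  L[3][0]=1, U row3=(0, 9, 3, 20)

U[3][3] = 20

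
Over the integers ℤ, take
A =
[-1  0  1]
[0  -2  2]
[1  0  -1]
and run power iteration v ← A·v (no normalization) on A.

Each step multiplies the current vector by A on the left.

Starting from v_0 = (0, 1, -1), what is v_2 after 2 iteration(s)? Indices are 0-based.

v_0 = (0, 1, -1).
v_1 = A·v_0 = (-1, -4, 1).
v_2 = A·v_1 = (2, 10, -2).

v_2 = (2, 10, -2)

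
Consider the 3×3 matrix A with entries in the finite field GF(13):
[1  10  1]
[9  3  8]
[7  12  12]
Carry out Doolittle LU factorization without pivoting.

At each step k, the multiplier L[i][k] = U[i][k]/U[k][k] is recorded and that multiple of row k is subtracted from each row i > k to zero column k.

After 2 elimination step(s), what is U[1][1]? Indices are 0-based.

U[1][1] = 4

Step 1: pivot at (0,0) is 1.
  row1 ← row1 − (9)·row0  ⇒  L[1][0]=9, U row1=(0, 4, 12)
  row2 ← row2 − (7)·row0  ⇒  L[2][0]=7, U row2=(0, 7, 5)
Step 2: pivot at (1,1) is 4.
  row2 ← row2 − (5)·row1  ⇒  L[2][1]=5, U row2=(0, 0, 10)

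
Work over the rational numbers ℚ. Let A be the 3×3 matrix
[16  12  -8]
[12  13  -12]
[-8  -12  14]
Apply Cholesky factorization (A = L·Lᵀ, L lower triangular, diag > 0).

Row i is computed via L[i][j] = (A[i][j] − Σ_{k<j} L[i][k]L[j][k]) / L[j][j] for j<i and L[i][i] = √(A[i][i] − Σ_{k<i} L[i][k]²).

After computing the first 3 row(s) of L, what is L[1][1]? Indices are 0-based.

Step 1: L[0][0] = √(16) = 4.
  L[1][0] = (12) / L[0][0] = 3.
Step 2: L[1][1] = √(4) = 2.
  L[2][0] = (-8) / L[0][0] = -2.
  L[2][1] = (-6) / L[1][1] = -3.
Step 3: L[2][2] = √(1) = 1.

L[1][1] = 2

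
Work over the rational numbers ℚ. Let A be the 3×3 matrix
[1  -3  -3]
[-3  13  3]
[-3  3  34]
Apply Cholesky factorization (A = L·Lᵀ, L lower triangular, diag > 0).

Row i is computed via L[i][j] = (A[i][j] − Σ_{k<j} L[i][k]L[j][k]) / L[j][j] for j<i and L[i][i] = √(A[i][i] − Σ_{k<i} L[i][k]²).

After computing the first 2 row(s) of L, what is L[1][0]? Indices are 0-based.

L[1][0] = -3

Step 1: L[0][0] = √(1) = 1.
  L[1][0] = (-3) / L[0][0] = -3.
Step 2: L[1][1] = √(4) = 2.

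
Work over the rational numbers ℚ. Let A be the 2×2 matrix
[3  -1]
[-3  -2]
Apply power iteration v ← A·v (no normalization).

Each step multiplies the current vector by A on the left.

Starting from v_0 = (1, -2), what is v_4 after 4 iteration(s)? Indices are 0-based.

v_0 = (1, -2).
v_1 = A·v_0 = (5, 1).
v_2 = A·v_1 = (14, -17).
v_3 = A·v_2 = (59, -8).
v_4 = A·v_3 = (185, -161).

v_4 = (185, -161)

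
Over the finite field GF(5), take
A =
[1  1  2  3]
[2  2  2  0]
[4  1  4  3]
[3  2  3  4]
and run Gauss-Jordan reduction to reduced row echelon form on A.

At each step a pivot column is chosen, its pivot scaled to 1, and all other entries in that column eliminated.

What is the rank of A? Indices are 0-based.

rank = 4

pivot(0,0)=1: scale R0 → (1, 1, 2, 3)
  clear (1,0): R1 −= (2)R0 → (0, 0, 3, 4)
  clear (2,0): R2 −= (4)R0 → (0, 2, 1, 1)
  clear (3,0): R3 −= (3)R0 → (0, 4, 2, 0)
pivot(1,1): swap R1↔R2
pivot(1,1)=2: scale R1 → (0, 1, 3, 3)
  clear (0,1): R0 −= (1)R1 → (1, 0, 4, 0)
  clear (3,1): R3 −= (4)R1 → (0, 0, 0, 3)
pivot(2,2)=3: scale R2 → (0, 0, 1, 3)
  clear (0,2): R0 −= (4)R2 → (1, 0, 0, 3)
  clear (1,2): R1 −= (3)R2 → (0, 1, 0, 4)
pivot(3,3)=3: scale R3 → (0, 0, 0, 1)
  clear (0,3): R0 −= (3)R3 → (1, 0, 0, 0)
  clear (1,3): R1 −= (4)R3 → (0, 1, 0, 0)
  clear (2,3): R2 −= (3)R3 → (0, 0, 1, 0)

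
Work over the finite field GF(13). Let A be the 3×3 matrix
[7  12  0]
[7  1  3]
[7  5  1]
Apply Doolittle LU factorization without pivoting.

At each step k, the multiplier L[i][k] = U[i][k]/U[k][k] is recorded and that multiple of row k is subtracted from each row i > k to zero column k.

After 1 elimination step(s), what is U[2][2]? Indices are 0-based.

U[2][2] = 1

k=0: U[0][0]=7
  eliminate (1,0): mult=1, new row 1: (0, 2, 3); set L[1][0]=1
  eliminate (2,0): mult=1, new row 2: (0, 6, 1); set L[2][0]=1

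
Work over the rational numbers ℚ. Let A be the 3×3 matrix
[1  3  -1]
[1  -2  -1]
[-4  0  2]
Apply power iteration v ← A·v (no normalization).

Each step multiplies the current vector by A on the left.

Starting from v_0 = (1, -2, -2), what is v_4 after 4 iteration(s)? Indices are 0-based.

v_0 = (1, -2, -2).
v_1 = A·v_0 = (-3, 7, -8).
v_2 = A·v_1 = (26, -9, -4).
v_3 = A·v_2 = (3, 48, -112).
v_4 = A·v_3 = (259, 19, -236).

v_4 = (259, 19, -236)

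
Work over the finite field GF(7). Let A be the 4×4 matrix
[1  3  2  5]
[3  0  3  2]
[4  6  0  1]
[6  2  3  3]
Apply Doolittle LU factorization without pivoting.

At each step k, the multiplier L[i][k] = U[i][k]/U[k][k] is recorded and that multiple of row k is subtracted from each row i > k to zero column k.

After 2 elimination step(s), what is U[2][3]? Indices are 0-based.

U[2][3] = 6

k=0: U[0][0]=1
  eliminate (1,0): mult=3, new row 1: (0, 5, 4, 1); set L[1][0]=3
  eliminate (2,0): mult=4, new row 2: (0, 1, 6, 2); set L[2][0]=4
  eliminate (3,0): mult=6, new row 3: (0, 5, 5, 1); set L[3][0]=6
k=1: U[1][1]=5
  eliminate (2,1): mult=3, new row 2: (0, 0, 1, 6); set L[2][1]=3
  eliminate (3,1): mult=1, new row 3: (0, 0, 1, 0); set L[3][1]=1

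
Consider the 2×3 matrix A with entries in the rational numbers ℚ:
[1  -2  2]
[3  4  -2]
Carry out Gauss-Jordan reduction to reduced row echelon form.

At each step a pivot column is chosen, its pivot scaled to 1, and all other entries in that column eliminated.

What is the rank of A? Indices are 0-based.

[1] R0 /= 1  ⇒  (1, -2, 2)
     R1 -= 3·R0  ⇒  (0, 10, -8)
[2] R1 /= 10  ⇒  (0, 1, -4/5)
     R0 -= -2·R1  ⇒  (1, 0, 2/5)

rank = 2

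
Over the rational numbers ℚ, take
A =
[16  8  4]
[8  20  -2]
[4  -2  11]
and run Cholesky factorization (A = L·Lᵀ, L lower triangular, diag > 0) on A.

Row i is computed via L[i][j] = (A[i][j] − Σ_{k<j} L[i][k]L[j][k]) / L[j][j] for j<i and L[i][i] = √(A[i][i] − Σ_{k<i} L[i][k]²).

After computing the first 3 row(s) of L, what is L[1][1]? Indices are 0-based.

Step 1: L[0][0] = √(16) = 4.
  L[1][0] = (8) / L[0][0] = 2.
Step 2: L[1][1] = √(16) = 4.
  L[2][0] = (4) / L[0][0] = 1.
  L[2][1] = (-4) / L[1][1] = -1.
Step 3: L[2][2] = √(9) = 3.

L[1][1] = 4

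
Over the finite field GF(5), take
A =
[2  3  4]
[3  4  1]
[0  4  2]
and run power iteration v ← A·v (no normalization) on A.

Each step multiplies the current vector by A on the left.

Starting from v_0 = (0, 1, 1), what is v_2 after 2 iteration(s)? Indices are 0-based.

v_2 = (3, 2, 2)

v_0 = (0, 1, 1).
v_1 = A·v_0 = (2, 0, 1).
v_2 = A·v_1 = (3, 2, 2).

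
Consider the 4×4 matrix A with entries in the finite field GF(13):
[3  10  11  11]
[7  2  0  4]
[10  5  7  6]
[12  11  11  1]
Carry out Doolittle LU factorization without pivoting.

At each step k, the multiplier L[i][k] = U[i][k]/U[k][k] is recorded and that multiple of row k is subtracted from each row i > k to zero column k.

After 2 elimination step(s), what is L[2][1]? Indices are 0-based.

k=0: U[0][0]=3
  eliminate (1,0): mult=11, new row 1: (0, 9, 9, 0); set L[1][0]=11
  eliminate (2,0): mult=12, new row 2: (0, 2, 5, 4); set L[2][0]=12
  eliminate (3,0): mult=4, new row 3: (0, 10, 6, 9); set L[3][0]=4
k=1: U[1][1]=9
  eliminate (2,1): mult=6, new row 2: (0, 0, 3, 4); set L[2][1]=6
  eliminate (3,1): mult=4, new row 3: (0, 0, 9, 9); set L[3][1]=4

L[2][1] = 6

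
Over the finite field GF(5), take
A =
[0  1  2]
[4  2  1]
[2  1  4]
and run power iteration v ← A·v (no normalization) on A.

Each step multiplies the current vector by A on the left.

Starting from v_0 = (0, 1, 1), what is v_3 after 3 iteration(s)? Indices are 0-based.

v_0 = (0, 1, 1).
v_1 = A·v_0 = (3, 3, 0).
v_2 = A·v_1 = (3, 3, 4).
v_3 = A·v_2 = (1, 2, 0).

v_3 = (1, 2, 0)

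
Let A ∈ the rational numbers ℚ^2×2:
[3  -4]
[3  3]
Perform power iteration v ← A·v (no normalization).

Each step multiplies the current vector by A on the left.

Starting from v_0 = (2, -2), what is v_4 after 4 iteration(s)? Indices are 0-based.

v_0 = (2, -2).
v_1 = A·v_0 = (14, 0).
v_2 = A·v_1 = (42, 42).
v_3 = A·v_2 = (-42, 252).
v_4 = A·v_3 = (-1134, 630).

v_4 = (-1134, 630)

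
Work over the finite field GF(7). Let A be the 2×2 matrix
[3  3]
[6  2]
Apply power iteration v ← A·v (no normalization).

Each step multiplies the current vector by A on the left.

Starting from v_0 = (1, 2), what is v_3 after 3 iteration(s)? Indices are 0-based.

v_3 = (1, 0)

v_0 = (1, 2).
v_1 = A·v_0 = (2, 3).
v_2 = A·v_1 = (1, 4).
v_3 = A·v_2 = (1, 0).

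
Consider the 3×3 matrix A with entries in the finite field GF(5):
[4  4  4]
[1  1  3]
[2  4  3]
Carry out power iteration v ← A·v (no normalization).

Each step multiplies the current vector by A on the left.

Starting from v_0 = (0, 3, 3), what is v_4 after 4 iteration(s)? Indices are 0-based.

v_4 = (3, 0, 1)

v_0 = (0, 3, 3).
v_1 = A·v_0 = (4, 2, 1).
v_2 = A·v_1 = (3, 4, 4).
v_3 = A·v_2 = (4, 4, 4).
v_4 = A·v_3 = (3, 0, 1).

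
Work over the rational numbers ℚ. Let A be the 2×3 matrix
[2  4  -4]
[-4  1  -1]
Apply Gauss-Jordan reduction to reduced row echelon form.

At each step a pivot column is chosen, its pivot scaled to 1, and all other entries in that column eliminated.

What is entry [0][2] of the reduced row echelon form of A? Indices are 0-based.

M[0][2] = 0

pivot(0,0)=2: scale R0 → (1, 2, -2)
  clear (1,0): R1 −= (-4)R0 → (0, 9, -9)
pivot(1,1)=9: scale R1 → (0, 1, -1)
  clear (0,1): R0 −= (2)R1 → (1, 0, 0)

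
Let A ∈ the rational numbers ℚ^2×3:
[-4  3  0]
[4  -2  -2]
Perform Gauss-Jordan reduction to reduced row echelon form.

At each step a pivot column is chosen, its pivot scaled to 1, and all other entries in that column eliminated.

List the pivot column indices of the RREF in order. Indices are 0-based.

step 1: normalize row 0 (÷-4) = (1, -3/4, 0)
  row 1: subtract 4×row0 = (0, 1, -2)
step 2: normalize row 1 (÷1) = (0, 1, -2)
  row 0: subtract -3/4×row1 = (1, 0, -3/2)

pivot columns: 0, 1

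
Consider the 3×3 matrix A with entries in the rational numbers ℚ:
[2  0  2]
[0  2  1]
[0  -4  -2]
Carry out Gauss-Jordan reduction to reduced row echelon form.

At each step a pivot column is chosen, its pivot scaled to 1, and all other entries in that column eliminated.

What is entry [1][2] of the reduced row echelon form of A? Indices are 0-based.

step 1: normalize row 0 (÷2) = (1, 0, 1)
step 2: normalize row 1 (÷2) = (0, 1, 1/2)
  row 2: subtract -4×row1 = (0, 0, 0)
skip col 2 (zero from row 2)

M[1][2] = 1/2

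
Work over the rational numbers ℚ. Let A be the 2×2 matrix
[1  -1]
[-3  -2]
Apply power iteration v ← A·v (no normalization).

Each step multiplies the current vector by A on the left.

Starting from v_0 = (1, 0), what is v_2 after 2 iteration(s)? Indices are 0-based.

v_0 = (1, 0).
v_1 = A·v_0 = (1, -3).
v_2 = A·v_1 = (4, 3).

v_2 = (4, 3)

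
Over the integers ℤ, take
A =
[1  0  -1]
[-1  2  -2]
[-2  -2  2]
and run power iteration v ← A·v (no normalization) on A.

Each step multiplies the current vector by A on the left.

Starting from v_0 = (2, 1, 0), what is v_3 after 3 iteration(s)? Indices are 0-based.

v_0 = (2, 1, 0).
v_1 = A·v_0 = (2, 0, -6).
v_2 = A·v_1 = (8, 10, -16).
v_3 = A·v_2 = (24, 44, -68).

v_3 = (24, 44, -68)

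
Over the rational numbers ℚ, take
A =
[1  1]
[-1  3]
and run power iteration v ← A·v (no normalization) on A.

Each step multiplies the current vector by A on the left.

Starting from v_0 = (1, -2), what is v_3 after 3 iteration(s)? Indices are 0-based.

v_3 = (-28, -52)

v_0 = (1, -2).
v_1 = A·v_0 = (-1, -7).
v_2 = A·v_1 = (-8, -20).
v_3 = A·v_2 = (-28, -52).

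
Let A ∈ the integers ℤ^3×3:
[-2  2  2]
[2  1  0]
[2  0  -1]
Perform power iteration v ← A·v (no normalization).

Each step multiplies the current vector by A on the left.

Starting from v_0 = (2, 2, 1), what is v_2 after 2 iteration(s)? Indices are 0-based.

v_2 = (14, 10, 1)

v_0 = (2, 2, 1).
v_1 = A·v_0 = (2, 6, 3).
v_2 = A·v_1 = (14, 10, 1).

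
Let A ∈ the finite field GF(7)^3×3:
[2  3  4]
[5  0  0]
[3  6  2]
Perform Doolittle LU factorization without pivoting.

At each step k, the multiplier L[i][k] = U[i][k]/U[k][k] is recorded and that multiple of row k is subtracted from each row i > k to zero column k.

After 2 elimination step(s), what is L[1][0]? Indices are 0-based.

L[1][0] = 6

Step 1: pivot at (0,0) is 2.
  row1 ← row1 − (6)·row0  ⇒  L[1][0]=6, U row1=(0, 3, 4)
  row2 ← row2 − (5)·row0  ⇒  L[2][0]=5, U row2=(0, 5, 3)
Step 2: pivot at (1,1) is 3.
  row2 ← row2 − (4)·row1  ⇒  L[2][1]=4, U row2=(0, 0, 1)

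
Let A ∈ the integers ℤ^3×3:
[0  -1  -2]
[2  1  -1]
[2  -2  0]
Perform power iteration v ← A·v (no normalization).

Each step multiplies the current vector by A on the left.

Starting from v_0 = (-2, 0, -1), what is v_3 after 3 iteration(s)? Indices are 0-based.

v_0 = (-2, 0, -1).
v_1 = A·v_0 = (2, -3, -4).
v_2 = A·v_1 = (11, 5, 10).
v_3 = A·v_2 = (-25, 17, 12).

v_3 = (-25, 17, 12)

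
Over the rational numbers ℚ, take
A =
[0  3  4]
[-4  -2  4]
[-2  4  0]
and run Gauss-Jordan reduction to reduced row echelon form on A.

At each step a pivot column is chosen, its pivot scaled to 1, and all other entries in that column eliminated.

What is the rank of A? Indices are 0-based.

step 1: exchange rows 0,1
step 1: normalize row 0 (÷-4) = (1, 1/2, -1)
  row 2: subtract -2×row0 = (0, 5, -2)
step 2: normalize row 1 (÷3) = (0, 1, 4/3)
  row 0: subtract 1/2×row1 = (1, 0, -5/3)
  row 2: subtract 5×row1 = (0, 0, -26/3)
step 3: normalize row 2 (÷-26/3) = (0, 0, 1)
  row 0: subtract -5/3×row2 = (1, 0, 0)
  row 1: subtract 4/3×row2 = (0, 1, 0)

rank = 3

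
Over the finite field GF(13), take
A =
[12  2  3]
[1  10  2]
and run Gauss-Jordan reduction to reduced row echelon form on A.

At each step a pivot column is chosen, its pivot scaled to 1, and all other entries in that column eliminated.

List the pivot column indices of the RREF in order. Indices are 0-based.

pivot columns: 0, 1

[1] R0 /= 12  ⇒  (1, 11, 10)
     R1 -= 1·R0  ⇒  (0, 12, 5)
[2] R1 /= 12  ⇒  (0, 1, 8)
     R0 -= 11·R1  ⇒  (1, 0, 0)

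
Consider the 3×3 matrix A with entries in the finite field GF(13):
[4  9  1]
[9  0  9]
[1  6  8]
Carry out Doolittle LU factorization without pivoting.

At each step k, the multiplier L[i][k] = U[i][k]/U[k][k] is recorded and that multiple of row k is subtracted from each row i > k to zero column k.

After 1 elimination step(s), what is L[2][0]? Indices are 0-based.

k=0: U[0][0]=4
  eliminate (1,0): mult=12, new row 1: (0, 9, 10); set L[1][0]=12
  eliminate (2,0): mult=10, new row 2: (0, 7, 11); set L[2][0]=10

L[2][0] = 10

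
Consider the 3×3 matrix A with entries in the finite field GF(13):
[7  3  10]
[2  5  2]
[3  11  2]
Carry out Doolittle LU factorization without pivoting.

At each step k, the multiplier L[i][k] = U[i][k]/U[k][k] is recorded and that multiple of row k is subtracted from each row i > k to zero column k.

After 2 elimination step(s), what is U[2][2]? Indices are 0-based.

[col 0] pivot 7
  R1 -= 4*R0 → (0, 6, 1)  (L[1][0] := 4)
  R2 -= 6*R0 → (0, 6, 7)  (L[2][0] := 6)
[col 1] pivot 6
  R2 -= 1*R1 → (0, 0, 6)  (L[2][1] := 1)

U[2][2] = 6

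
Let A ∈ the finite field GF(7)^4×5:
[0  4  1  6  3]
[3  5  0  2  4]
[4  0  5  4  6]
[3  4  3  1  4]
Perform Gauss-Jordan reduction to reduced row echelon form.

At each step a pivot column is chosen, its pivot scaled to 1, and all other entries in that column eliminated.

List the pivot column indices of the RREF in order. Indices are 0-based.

pivot columns: 0, 1, 2, 3

pivot(0,0): swap R0↔R1
pivot(0,0)=3: scale R0 → (1, 4, 0, 3, 6)
  clear (2,0): R2 −= (4)R0 → (0, 5, 5, 6, 3)
  clear (3,0): R3 −= (3)R0 → (0, 6, 3, 6, 0)
pivot(1,1)=4: scale R1 → (0, 1, 2, 5, 6)
  clear (0,1): R0 −= (4)R1 → (1, 0, 6, 4, 3)
  clear (2,1): R2 −= (5)R1 → (0, 0, 2, 2, 1)
  clear (3,1): R3 −= (6)R1 → (0, 0, 5, 4, 6)
pivot(2,2)=2: scale R2 → (0, 0, 1, 1, 4)
  clear (0,2): R0 −= (6)R2 → (1, 0, 0, 5, 0)
  clear (1,2): R1 −= (2)R2 → (0, 1, 0, 3, 5)
  clear (3,2): R3 −= (5)R2 → (0, 0, 0, 6, 0)
pivot(3,3)=6: scale R3 → (0, 0, 0, 1, 0)
  clear (0,3): R0 −= (5)R3 → (1, 0, 0, 0, 0)
  clear (1,3): R1 −= (3)R3 → (0, 1, 0, 0, 5)
  clear (2,3): R2 −= (1)R3 → (0, 0, 1, 0, 4)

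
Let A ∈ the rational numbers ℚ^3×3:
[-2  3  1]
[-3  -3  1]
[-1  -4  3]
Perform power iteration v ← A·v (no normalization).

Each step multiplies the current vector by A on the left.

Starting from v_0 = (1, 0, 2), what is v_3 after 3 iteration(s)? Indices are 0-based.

v_3 = (39, -11, 23)

v_0 = (1, 0, 2).
v_1 = A·v_0 = (0, -1, 5).
v_2 = A·v_1 = (2, 8, 19).
v_3 = A·v_2 = (39, -11, 23).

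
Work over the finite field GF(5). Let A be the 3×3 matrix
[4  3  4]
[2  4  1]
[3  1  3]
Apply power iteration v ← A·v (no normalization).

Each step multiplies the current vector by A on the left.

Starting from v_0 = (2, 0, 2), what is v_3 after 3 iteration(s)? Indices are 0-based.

v_3 = (4, 2, 3)

v_0 = (2, 0, 2).
v_1 = A·v_0 = (1, 1, 2).
v_2 = A·v_1 = (0, 3, 0).
v_3 = A·v_2 = (4, 2, 3).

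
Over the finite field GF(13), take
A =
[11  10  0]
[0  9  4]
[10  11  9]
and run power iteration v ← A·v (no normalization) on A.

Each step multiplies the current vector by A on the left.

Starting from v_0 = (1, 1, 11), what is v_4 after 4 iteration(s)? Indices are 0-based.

v_4 = (4, 0, 9)

v_0 = (1, 1, 11).
v_1 = A·v_0 = (8, 1, 3).
v_2 = A·v_1 = (7, 8, 1).
v_3 = A·v_2 = (1, 11, 11).
v_4 = A·v_3 = (4, 0, 9).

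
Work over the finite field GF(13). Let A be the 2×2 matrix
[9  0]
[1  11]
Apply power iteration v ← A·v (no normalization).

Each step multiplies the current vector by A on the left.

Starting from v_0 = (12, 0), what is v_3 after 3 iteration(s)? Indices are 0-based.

v_3 = (12, 11)

v_0 = (12, 0).
v_1 = A·v_0 = (4, 12).
v_2 = A·v_1 = (10, 6).
v_3 = A·v_2 = (12, 11).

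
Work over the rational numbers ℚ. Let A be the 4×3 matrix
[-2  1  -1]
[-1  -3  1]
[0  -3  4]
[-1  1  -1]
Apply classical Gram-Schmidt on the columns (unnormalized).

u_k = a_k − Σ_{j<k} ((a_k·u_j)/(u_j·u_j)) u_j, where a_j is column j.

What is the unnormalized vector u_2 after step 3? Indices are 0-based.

u_2 = (31/60, -73/60, 29/20, 11/60)

Step 1: u_0 = a_0 = (-2, -1, 0, -1).
Step 2: u_1 = a_1 − (0)·u_0 = (1, -3, -3, 1).
Step 3: u_2 = a_2 − (1/3)·u_0 − (-17/20)·u_1 = (31/60, -73/60, 29/20, 11/60).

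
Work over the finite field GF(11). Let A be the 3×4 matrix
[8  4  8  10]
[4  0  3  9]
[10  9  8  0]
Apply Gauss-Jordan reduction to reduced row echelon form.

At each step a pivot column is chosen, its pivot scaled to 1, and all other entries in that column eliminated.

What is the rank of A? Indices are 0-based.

step 1: normalize row 0 (÷8) = (1, 6, 1, 4)
  row 1: subtract 4×row0 = (0, 9, 10, 4)
  row 2: subtract 10×row0 = (0, 4, 9, 4)
step 2: normalize row 1 (÷9) = (0, 1, 6, 9)
  row 0: subtract 6×row1 = (1, 0, 9, 5)
  row 2: subtract 4×row1 = (0, 0, 7, 1)
step 3: normalize row 2 (÷7) = (0, 0, 1, 8)
  row 0: subtract 9×row2 = (1, 0, 0, 10)
  row 1: subtract 6×row2 = (0, 1, 0, 5)

rank = 3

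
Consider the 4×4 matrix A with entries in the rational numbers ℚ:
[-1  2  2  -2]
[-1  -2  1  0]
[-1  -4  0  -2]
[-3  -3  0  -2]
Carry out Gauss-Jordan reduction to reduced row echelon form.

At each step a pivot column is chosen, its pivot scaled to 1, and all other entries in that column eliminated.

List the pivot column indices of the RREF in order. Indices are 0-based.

step 1: normalize row 0 (÷-1) = (1, -2, -2, 2)
  row 1: subtract -1×row0 = (0, -4, -1, 2)
  row 2: subtract -1×row0 = (0, -6, -2, 0)
  row 3: subtract -3×row0 = (0, -9, -6, 4)
step 2: normalize row 1 (÷-4) = (0, 1, 1/4, -1/2)
  row 0: subtract -2×row1 = (1, 0, -3/2, 1)
  row 2: subtract -6×row1 = (0, 0, -1/2, -3)
  row 3: subtract -9×row1 = (0, 0, -15/4, -1/2)
step 3: normalize row 2 (÷-1/2) = (0, 0, 1, 6)
  row 0: subtract -3/2×row2 = (1, 0, 0, 10)
  row 1: subtract 1/4×row2 = (0, 1, 0, -2)
  row 3: subtract -15/4×row2 = (0, 0, 0, 22)
step 4: normalize row 3 (÷22) = (0, 0, 0, 1)
  row 0: subtract 10×row3 = (1, 0, 0, 0)
  row 1: subtract -2×row3 = (0, 1, 0, 0)
  row 2: subtract 6×row3 = (0, 0, 1, 0)

pivot columns: 0, 1, 2, 3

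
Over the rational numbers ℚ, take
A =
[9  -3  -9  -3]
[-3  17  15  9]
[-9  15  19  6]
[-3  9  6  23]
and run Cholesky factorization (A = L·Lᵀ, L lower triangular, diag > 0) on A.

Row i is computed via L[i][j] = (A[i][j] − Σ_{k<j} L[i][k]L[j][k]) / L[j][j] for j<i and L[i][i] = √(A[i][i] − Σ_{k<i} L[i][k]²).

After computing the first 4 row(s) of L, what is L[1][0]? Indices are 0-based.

Step 1: L[0][0] = √(9) = 3.
  L[1][0] = (-3) / L[0][0] = -1.
Step 2: L[1][1] = √(16) = 4.
  L[2][0] = (-9) / L[0][0] = -3.
  L[2][1] = (12) / L[1][1] = 3.
Step 3: L[2][2] = √(1) = 1.
  L[3][0] = (-3) / L[0][0] = -1.
  L[3][1] = (8) / L[1][1] = 2.
  L[3][2] = (-3) / L[2][2] = -3.
Step 4: L[3][3] = √(9) = 3.

L[1][0] = -1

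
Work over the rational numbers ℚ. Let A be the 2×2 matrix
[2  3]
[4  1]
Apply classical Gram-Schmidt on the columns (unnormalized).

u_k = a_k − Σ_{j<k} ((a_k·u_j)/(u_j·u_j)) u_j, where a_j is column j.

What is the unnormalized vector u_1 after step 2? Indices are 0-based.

Step 1: u_0 = a_0 = (2, 4).
Step 2: u_1 = a_1 − (1/2)·u_0 = (2, -1).

u_1 = (2, -1)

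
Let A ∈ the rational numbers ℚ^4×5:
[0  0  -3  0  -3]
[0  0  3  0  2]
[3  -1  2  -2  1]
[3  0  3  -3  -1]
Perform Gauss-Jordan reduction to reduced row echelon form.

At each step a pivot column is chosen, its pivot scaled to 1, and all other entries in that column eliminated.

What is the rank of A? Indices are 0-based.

rank = 4

step 1: exchange rows 0,2
step 1: normalize row 0 (÷3) = (1, -1/3, 2/3, -2/3, 1/3)
  row 3: subtract 3×row0 = (0, 1, 1, -1, -2)
step 2: exchange rows 1,3
step 2: normalize row 1 (÷1) = (0, 1, 1, -1, -2)
  row 0: subtract -1/3×row1 = (1, 0, 1, -1, -1/3)
step 3: normalize row 2 (÷-3) = (0, 0, 1, 0, 1)
  row 0: subtract 1×row2 = (1, 0, 0, -1, -4/3)
  row 1: subtract 1×row2 = (0, 1, 0, -1, -3)
  row 3: subtract 3×row2 = (0, 0, 0, 0, -1)
skip col 3 (zero from row 3)
step 4: normalize row 3 (÷-1) = (0, 0, 0, 0, 1)
  row 0: subtract -4/3×row3 = (1, 0, 0, -1, 0)
  row 1: subtract -3×row3 = (0, 1, 0, -1, 0)
  row 2: subtract 1×row3 = (0, 0, 1, 0, 0)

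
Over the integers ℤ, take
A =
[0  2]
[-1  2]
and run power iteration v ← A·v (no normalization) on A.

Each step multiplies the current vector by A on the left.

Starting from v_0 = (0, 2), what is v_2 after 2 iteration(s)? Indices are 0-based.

v_0 = (0, 2).
v_1 = A·v_0 = (4, 4).
v_2 = A·v_1 = (8, 4).

v_2 = (8, 4)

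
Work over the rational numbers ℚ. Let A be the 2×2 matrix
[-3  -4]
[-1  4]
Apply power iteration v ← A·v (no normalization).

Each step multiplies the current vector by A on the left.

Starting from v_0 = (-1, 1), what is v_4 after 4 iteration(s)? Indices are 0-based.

v_4 = (-305, 437)

v_0 = (-1, 1).
v_1 = A·v_0 = (-1, 5).
v_2 = A·v_1 = (-17, 21).
v_3 = A·v_2 = (-33, 101).
v_4 = A·v_3 = (-305, 437).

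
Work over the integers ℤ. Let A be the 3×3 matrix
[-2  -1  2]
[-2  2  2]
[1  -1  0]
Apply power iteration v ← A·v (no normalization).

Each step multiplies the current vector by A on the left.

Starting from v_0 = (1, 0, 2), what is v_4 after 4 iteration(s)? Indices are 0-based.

v_4 = (-36, 0, -6)

v_0 = (1, 0, 2).
v_1 = A·v_0 = (2, 2, 1).
v_2 = A·v_1 = (-4, 2, 0).
v_3 = A·v_2 = (6, 12, -6).
v_4 = A·v_3 = (-36, 0, -6).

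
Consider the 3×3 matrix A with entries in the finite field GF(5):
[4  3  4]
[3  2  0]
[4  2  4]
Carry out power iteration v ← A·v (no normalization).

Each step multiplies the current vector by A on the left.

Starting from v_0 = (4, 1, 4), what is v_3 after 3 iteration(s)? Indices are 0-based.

v_3 = (2, 0, 4)

v_0 = (4, 1, 4).
v_1 = A·v_0 = (0, 4, 4).
v_2 = A·v_1 = (3, 3, 4).
v_3 = A·v_2 = (2, 0, 4).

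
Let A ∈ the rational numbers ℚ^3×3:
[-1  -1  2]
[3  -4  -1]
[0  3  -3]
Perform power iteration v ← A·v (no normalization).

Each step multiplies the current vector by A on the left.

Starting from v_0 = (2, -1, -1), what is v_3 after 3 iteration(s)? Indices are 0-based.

v_0 = (2, -1, -1).
v_1 = A·v_0 = (-3, 11, 0).
v_2 = A·v_1 = (-8, -53, 33).
v_3 = A·v_2 = (127, 155, -258).

v_3 = (127, 155, -258)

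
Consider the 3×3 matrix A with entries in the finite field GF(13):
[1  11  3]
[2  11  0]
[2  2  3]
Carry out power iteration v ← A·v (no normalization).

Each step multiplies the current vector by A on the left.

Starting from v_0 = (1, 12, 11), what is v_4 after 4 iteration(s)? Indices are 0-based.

v_0 = (1, 12, 11).
v_1 = A·v_0 = (10, 4, 7).
v_2 = A·v_1 = (10, 12, 10).
v_3 = A·v_2 = (3, 9, 9).
v_4 = A·v_3 = (12, 1, 12).

v_4 = (12, 1, 12)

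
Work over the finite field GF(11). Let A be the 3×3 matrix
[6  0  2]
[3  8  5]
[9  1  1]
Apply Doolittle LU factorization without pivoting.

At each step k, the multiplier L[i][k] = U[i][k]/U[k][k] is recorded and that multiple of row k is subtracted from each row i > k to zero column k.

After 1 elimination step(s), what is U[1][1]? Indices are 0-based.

U[1][1] = 8

Step 1: pivot at (0,0) is 6.
  row1 ← row1 − (6)·row0  ⇒  L[1][0]=6, U row1=(0, 8, 4)
  row2 ← row2 − (7)·row0  ⇒  L[2][0]=7, U row2=(0, 1, 9)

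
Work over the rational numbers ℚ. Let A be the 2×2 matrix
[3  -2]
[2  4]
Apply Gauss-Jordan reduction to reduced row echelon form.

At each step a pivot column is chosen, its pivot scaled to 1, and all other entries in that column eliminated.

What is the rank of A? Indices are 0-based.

rank = 2

[1] R0 /= 3  ⇒  (1, -2/3)
     R1 -= 2·R0  ⇒  (0, 16/3)
[2] R1 /= 16/3  ⇒  (0, 1)
     R0 -= -2/3·R1  ⇒  (1, 0)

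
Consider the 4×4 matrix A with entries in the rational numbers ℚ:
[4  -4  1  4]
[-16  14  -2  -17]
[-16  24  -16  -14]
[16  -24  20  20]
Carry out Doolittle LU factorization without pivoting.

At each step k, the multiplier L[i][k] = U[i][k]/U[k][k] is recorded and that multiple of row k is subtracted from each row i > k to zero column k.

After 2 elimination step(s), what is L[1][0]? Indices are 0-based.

L[1][0] = -4

[col 0] pivot 4
  R1 -= -4*R0 → (0, -2, 2, -1)  (L[1][0] := -4)
  R2 -= -4*R0 → (0, 8, -12, 2)  (L[2][0] := -4)
  R3 -= 4*R0 → (0, -8, 16, 4)  (L[3][0] := 4)
[col 1] pivot -2
  R2 -= -4*R1 → (0, 0, -4, -2)  (L[2][1] := -4)
  R3 -= 4*R1 → (0, 0, 8, 8)  (L[3][1] := 4)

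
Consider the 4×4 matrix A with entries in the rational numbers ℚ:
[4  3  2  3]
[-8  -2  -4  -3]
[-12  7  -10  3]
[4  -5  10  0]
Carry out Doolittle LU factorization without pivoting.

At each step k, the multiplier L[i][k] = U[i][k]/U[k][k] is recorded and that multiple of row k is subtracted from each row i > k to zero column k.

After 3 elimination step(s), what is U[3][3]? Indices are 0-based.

U[3][3] = 3

[col 0] pivot 4
  R1 -= -2*R0 → (0, 4, 0, 3)  (L[1][0] := -2)
  R2 -= -3*R0 → (0, 16, -4, 12)  (L[2][0] := -3)
  R3 -= 1*R0 → (0, -8, 8, -3)  (L[3][0] := 1)
[col 1] pivot 4
  R2 -= 4*R1 → (0, 0, -4, 0)  (L[2][1] := 4)
  R3 -= -2*R1 → (0, 0, 8, 3)  (L[3][1] := -2)
[col 2] pivot -4
  R3 -= -2*R2 → (0, 0, 0, 3)  (L[3][2] := -2)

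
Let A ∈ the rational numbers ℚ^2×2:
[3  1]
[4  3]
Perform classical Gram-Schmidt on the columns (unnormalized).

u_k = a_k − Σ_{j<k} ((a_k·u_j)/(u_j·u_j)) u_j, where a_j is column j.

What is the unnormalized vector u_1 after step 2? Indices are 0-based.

Step 1: u_0 = a_0 = (3, 4).
Step 2: u_1 = a_1 − (3/5)·u_0 = (-4/5, 3/5).

u_1 = (-4/5, 3/5)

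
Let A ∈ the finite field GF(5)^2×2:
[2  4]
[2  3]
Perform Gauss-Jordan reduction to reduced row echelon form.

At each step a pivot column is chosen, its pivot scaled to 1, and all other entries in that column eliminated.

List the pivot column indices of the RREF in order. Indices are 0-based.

pivot columns: 0, 1

pivot(0,0)=2: scale R0 → (1, 2)
  clear (1,0): R1 −= (2)R0 → (0, 4)
pivot(1,1)=4: scale R1 → (0, 1)
  clear (0,1): R0 −= (2)R1 → (1, 0)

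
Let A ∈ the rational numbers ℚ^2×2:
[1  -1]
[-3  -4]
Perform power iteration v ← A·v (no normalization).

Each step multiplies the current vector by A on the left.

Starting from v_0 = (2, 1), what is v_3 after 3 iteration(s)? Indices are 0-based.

v_0 = (2, 1).
v_1 = A·v_0 = (1, -10).
v_2 = A·v_1 = (11, 37).
v_3 = A·v_2 = (-26, -181).

v_3 = (-26, -181)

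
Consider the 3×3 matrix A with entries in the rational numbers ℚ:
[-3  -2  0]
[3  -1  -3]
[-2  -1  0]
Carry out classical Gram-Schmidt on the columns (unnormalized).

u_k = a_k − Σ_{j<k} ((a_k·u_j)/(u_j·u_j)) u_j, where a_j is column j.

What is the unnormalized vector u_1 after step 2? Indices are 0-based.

u_1 = (-29/22, -37/22, -6/11)

Step 1: u_0 = a_0 = (-3, 3, -2).
Step 2: u_1 = a_1 − (5/22)·u_0 = (-29/22, -37/22, -6/11).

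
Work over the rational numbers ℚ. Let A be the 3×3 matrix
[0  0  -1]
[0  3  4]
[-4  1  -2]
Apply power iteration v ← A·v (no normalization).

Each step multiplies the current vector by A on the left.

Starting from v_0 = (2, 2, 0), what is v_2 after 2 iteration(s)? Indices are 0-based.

v_2 = (6, -6, 18)

v_0 = (2, 2, 0).
v_1 = A·v_0 = (0, 6, -6).
v_2 = A·v_1 = (6, -6, 18).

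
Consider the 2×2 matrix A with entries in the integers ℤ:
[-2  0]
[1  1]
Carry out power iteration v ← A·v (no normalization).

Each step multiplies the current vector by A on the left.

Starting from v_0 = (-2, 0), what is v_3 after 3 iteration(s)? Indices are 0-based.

v_3 = (16, -6)

v_0 = (-2, 0).
v_1 = A·v_0 = (4, -2).
v_2 = A·v_1 = (-8, 2).
v_3 = A·v_2 = (16, -6).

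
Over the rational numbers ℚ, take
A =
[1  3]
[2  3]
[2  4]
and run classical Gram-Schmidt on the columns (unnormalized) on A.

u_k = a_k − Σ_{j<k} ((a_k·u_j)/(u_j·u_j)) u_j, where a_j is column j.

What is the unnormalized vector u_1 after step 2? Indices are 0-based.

u_1 = (10/9, -7/9, 2/9)

Step 1: u_0 = a_0 = (1, 2, 2).
Step 2: u_1 = a_1 − (17/9)·u_0 = (10/9, -7/9, 2/9).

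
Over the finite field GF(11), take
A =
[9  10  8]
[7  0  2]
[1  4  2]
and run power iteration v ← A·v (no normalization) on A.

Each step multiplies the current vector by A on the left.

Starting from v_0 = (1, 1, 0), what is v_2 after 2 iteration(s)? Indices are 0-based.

v_2 = (6, 0, 2)

v_0 = (1, 1, 0).
v_1 = A·v_0 = (8, 7, 5).
v_2 = A·v_1 = (6, 0, 2).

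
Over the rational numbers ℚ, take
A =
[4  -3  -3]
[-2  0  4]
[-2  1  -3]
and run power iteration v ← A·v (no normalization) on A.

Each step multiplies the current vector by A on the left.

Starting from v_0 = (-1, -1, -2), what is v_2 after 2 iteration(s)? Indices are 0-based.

v_2 = (17, 18, -37)

v_0 = (-1, -1, -2).
v_1 = A·v_0 = (5, -6, 7).
v_2 = A·v_1 = (17, 18, -37).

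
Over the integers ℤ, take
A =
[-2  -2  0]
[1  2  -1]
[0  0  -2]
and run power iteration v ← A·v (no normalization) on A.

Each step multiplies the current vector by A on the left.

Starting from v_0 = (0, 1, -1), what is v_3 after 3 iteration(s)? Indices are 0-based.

v_0 = (0, 1, -1).
v_1 = A·v_0 = (-2, 3, 2).
v_2 = A·v_1 = (-2, 2, -4).
v_3 = A·v_2 = (0, 6, 8).

v_3 = (0, 6, 8)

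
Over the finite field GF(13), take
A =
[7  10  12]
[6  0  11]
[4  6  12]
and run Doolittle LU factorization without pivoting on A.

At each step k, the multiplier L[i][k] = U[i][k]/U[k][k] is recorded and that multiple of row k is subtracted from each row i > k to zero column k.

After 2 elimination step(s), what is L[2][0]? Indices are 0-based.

[col 0] pivot 7
  R1 -= 12*R0 → (0, 10, 10)  (L[1][0] := 12)
  R2 -= 8*R0 → (0, 4, 7)  (L[2][0] := 8)
[col 1] pivot 10
  R2 -= 3*R1 → (0, 0, 3)  (L[2][1] := 3)

L[2][0] = 8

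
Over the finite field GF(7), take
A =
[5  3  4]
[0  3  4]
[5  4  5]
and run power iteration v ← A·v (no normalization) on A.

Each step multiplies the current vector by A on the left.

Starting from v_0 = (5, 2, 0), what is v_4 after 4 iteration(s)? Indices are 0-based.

v_4 = (2, 5, 3)

v_0 = (5, 2, 0).
v_1 = A·v_0 = (3, 6, 5).
v_2 = A·v_1 = (4, 3, 1).
v_3 = A·v_2 = (5, 6, 2).
v_4 = A·v_3 = (2, 5, 3).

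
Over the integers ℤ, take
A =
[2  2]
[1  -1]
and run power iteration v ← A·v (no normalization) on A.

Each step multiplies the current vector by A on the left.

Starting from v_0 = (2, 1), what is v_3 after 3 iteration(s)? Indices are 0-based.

v_3 = (38, 9)

v_0 = (2, 1).
v_1 = A·v_0 = (6, 1).
v_2 = A·v_1 = (14, 5).
v_3 = A·v_2 = (38, 9).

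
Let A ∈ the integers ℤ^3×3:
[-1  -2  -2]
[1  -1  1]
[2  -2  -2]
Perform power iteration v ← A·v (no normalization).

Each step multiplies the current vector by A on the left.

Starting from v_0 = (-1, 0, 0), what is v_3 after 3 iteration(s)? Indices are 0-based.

v_3 = (-21, 13, -6)

v_0 = (-1, 0, 0).
v_1 = A·v_0 = (1, -1, -2).
v_2 = A·v_1 = (5, 0, 8).
v_3 = A·v_2 = (-21, 13, -6).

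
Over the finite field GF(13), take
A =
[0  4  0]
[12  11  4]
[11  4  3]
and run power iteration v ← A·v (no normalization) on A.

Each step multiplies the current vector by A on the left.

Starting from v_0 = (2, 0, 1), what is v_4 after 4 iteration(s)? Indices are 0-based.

v_0 = (2, 0, 1).
v_1 = A·v_0 = (0, 2, 12).
v_2 = A·v_1 = (8, 5, 5).
v_3 = A·v_2 = (7, 2, 6).
v_4 = A·v_3 = (8, 0, 12).

v_4 = (8, 0, 12)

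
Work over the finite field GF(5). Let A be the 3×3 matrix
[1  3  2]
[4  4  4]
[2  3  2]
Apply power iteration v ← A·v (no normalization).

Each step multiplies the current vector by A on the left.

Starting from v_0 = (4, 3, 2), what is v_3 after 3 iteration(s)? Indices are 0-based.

v_0 = (4, 3, 2).
v_1 = A·v_0 = (2, 1, 1).
v_2 = A·v_1 = (2, 1, 4).
v_3 = A·v_2 = (3, 3, 0).

v_3 = (3, 3, 0)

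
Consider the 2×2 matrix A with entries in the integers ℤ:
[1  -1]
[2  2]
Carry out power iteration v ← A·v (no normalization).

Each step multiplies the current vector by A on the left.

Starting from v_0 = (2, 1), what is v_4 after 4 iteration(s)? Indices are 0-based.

v_0 = (2, 1).
v_1 = A·v_0 = (1, 6).
v_2 = A·v_1 = (-5, 14).
v_3 = A·v_2 = (-19, 18).
v_4 = A·v_3 = (-37, -2).

v_4 = (-37, -2)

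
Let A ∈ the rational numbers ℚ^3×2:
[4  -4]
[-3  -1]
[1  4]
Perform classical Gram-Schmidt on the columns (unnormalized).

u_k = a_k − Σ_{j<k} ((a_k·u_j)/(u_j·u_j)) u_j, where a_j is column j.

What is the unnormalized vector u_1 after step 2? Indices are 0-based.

Step 1: u_0 = a_0 = (4, -3, 1).
Step 2: u_1 = a_1 − (-9/26)·u_0 = (-34/13, -53/26, 113/26).

u_1 = (-34/13, -53/26, 113/26)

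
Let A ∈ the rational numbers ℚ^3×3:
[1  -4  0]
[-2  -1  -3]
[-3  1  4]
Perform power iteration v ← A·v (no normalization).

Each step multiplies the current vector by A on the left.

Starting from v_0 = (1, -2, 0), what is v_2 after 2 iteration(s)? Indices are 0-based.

v_0 = (1, -2, 0).
v_1 = A·v_0 = (9, 0, -5).
v_2 = A·v_1 = (9, -3, -47).

v_2 = (9, -3, -47)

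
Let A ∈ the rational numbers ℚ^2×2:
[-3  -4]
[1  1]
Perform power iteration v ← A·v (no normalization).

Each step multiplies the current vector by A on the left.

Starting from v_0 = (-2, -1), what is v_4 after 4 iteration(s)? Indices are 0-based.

v_0 = (-2, -1).
v_1 = A·v_0 = (10, -3).
v_2 = A·v_1 = (-18, 7).
v_3 = A·v_2 = (26, -11).
v_4 = A·v_3 = (-34, 15).

v_4 = (-34, 15)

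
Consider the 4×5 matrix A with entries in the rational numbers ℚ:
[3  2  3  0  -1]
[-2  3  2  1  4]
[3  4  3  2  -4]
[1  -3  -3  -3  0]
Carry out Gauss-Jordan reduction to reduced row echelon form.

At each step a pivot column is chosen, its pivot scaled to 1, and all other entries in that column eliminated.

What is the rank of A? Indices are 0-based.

rank = 4

[1] R0 /= 3  ⇒  (1, 2/3, 1, 0, -1/3)
     R1 -= -2·R0  ⇒  (0, 13/3, 4, 1, 10/3)
     R2 -= 3·R0  ⇒  (0, 2, 0, 2, -3)
     R3 -= 1·R0  ⇒  (0, -11/3, -4, -3, 1/3)
[2] R1 /= 13/3  ⇒  (0, 1, 12/13, 3/13, 10/13)
     R0 -= 2/3·R1  ⇒  (1, 0, 5/13, -2/13, -11/13)
     R2 -= 2·R1  ⇒  (0, 0, -24/13, 20/13, -59/13)
     R3 -= -11/3·R1  ⇒  (0, 0, -8/13, -28/13, 41/13)
[3] R2 /= -24/13  ⇒  (0, 0, 1, -5/6, 59/24)
     R0 -= 5/13·R2  ⇒  (1, 0, 0, 1/6, -43/24)
     R1 -= 12/13·R2  ⇒  (0, 1, 0, 1, -3/2)
     R3 -= -8/13·R2  ⇒  (0, 0, 0, -8/3, 14/3)
[4] R3 /= -8/3  ⇒  (0, 0, 0, 1, -7/4)
     R0 -= 1/6·R3  ⇒  (1, 0, 0, 0, -3/2)
     R1 -= 1·R3  ⇒  (0, 1, 0, 0, 1/4)
     R2 -= -5/6·R3  ⇒  (0, 0, 1, 0, 1)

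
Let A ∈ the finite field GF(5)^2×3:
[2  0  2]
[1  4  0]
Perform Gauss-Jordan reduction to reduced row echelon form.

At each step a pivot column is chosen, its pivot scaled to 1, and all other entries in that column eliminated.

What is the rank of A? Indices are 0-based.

[1] R0 /= 2  ⇒  (1, 0, 1)
     R1 -= 1·R0  ⇒  (0, 4, 4)
[2] R1 /= 4  ⇒  (0, 1, 1)

rank = 2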